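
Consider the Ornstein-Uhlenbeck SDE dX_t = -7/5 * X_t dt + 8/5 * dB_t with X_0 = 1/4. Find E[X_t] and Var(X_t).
E[X_t] = exp(-7*t/5)/4; Var(X_t) = 32/35 - 32*exp(-14*t/5)/35

The OU SDE dX = -theta X dt + sigma dB admits the integrating factor exp(theta t): d(exp(theta t) X_t) = sigma exp(theta t) dB_t. Integrating from 0 to t:
  X_t = x_0 * exp(-theta t) + sigma * int_0^t exp(-theta (t-s)) dB_s.
The Itô integral has mean 0 and (by the Itô isometry) variance sigma^2 * int_0^t exp(-2 theta (t - s)) ds = sigma^2 * (1 - exp(-2 theta t)) / (2 theta).
With theta = 7/5, sigma = 8/5, x_0 = 1/4:
  E[X_t] = 1/4 * exp(-7/5 t) = exp(-7*t/5)/4
  Var(X_t) = (8/5)^2 * (1 - exp(-2*7/5 t)) / (2 * 7/5) = 32/35 - 32*exp(-14*t/5)/35.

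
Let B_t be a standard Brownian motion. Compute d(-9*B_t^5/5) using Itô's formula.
d(-9*B_t^5/5) = (-18*B_t^3) dt + (-9*B_t^4) dB_t

Itô's formula for f(B_t) gives d f(B_t) = f'(B_t) dB_t + (1/2) f''(B_t) dt. Compute derivatives of f(x) = -9*x^5/5:
  f'(x)  = -9*x^4
  f''(x) = -36*x^3
Substitute x = B_t and multiply the f'' term by 1/2:
  drift     = (1/2) * (-36*x^3) evaluated at B_t = -18*B_t^3
  diffusion = (-9*x^4) evaluated at B_t = -9*B_t^4
Therefore d(-9*B_t^5/5) = (-18*B_t^3) dt + (-9*B_t^4) dB_t.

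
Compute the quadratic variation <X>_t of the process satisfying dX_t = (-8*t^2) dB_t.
<X>_t = 64*t^5/5

For an Itô process dX_t = a(t) dt + b(t) dB_t, the quadratic variation is <X>_t = int_0^t b(s)^2 ds (the drift term does not contribute). Here b(s) = -8*s^2, so
  b(s)^2 = 64*s^4.
Integrating from 0 to t:
  <X>_t = int_0^t (64*s^4) ds = 64*t^5/5.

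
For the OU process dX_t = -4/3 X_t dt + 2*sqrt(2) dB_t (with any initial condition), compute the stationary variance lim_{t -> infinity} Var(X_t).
lim Var(X_t) = 3

The OU SDE dX = -theta X dt + sigma dB admits the integrating factor exp(theta t): d(exp(theta t) X_t) = sigma exp(theta t) dB_t. Integrating from 0 to t gives X_t = x_0 * exp(-theta t) + sigma * int_0^t exp(-theta (t-s)) dB_s for any initial x_0. The Itô integral has variance (by the Itô isometry) sigma^2 * int_0^t exp(-2 theta (t - s)) ds = sigma^2 * (1 - exp(-2 theta t)) / (2 theta), independent of x_0.
With theta = 4/3, sigma = 2*sqrt(2):
  Var(X_t) = (2*sqrt(2))^2 * (1 - exp(-2*4/3 t)) / (2 * 4/3) = 3 - 3*exp(-8*t/3).
As t -> infinity, exp(-2*4/3 t) -> 0, so the stationary variance is sigma^2 / (2 theta) = 3.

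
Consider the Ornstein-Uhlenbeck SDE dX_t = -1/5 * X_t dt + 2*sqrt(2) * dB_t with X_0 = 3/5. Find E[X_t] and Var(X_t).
E[X_t] = 3*exp(-t/5)/5; Var(X_t) = 20 - 20*exp(-2*t/5)

The OU SDE dX = -theta X dt + sigma dB admits the integrating factor exp(theta t): d(exp(theta t) X_t) = sigma exp(theta t) dB_t. Integrating from 0 to t:
  X_t = x_0 * exp(-theta t) + sigma * int_0^t exp(-theta (t-s)) dB_s.
The Itô integral has mean 0 and (by the Itô isometry) variance sigma^2 * int_0^t exp(-2 theta (t - s)) ds = sigma^2 * (1 - exp(-2 theta t)) / (2 theta).
With theta = 1/5, sigma = 2*sqrt(2), x_0 = 3/5:
  E[X_t] = 3/5 * exp(-1/5 t) = 3*exp(-t/5)/5
  Var(X_t) = (2*sqrt(2))^2 * (1 - exp(-2*1/5 t)) / (2 * 1/5) = 20 - 20*exp(-2*t/5).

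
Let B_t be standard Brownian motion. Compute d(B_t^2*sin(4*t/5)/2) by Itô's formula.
d(B_t^2*sin(4*t/5)/2) = (2*B_t^2*cos(4*t/5)/5 + sin(4*t/5)/2) dt + (B_t*sin(4*t/5)) dB_t

Itô's formula for f(t, x): d f(t, B_t) = (f_t + (1/2) f_xx) dt + f_x dB_t. Compute partials of f(t, x) = x^2*sin(4*t/5)/2:
  f_t(t,x)  = 2*x^2*cos(4*t/5)/5
  f_x(t,x)  = x*sin(4*t/5)
  f_xx(t,x) = sin(4*t/5)
Assemble drift = f_t + (1/2) f_xx = 2*x^2*cos(4*t/5)/5 + sin(4*t/5)/2 and diffusion = f_x = x*sin(4*t/5). Substituting x = B_t:
  d(B_t^2*sin(4*t/5)/2) = (2*B_t^2*cos(4*t/5)/5 + sin(4*t/5)/2) dt + (B_t*sin(4*t/5)) dB_t.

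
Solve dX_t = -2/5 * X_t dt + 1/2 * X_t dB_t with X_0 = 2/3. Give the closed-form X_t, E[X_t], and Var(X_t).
X_t = 2/3 * exp((-21/40) t + (1/2) B_t); E[X_t] = 2*exp(-2*t/5)/3; Var(X_t) = (4*exp(t/4) - 4)*exp(-4*t/5)/9

For GBM dX = mu X dt + sigma X dB with X_0 = x_0, apply Itô to Y = log X: dY = (mu - sigma^2/2) dt + sigma dB, so Y_t = log(x_0) + (mu - sigma^2/2) t + sigma B_t and hence X_t = x_0 * exp((mu - sigma^2/2) t + sigma B_t).
With mu = -2/5, sigma = 1/2, x_0 = 2/3, this gives:
  X_t = 2/3 * exp((-21/40) * t + (1/2) * B_t).
Since sigma*B_t ~ Normal(0, sigma^2 t), E[exp(sigma*B_t)] = exp(sigma^2 t / 2); so E[X_t] = x_0 * exp((mu - sigma^2/2) t) * exp(sigma^2 t / 2) = x_0 * exp(mu t) = 2*exp(-2*t/5)/3.
Var(X_t) = E[X_t^2] - (E[X_t])^2 = x_0^2 * exp(2 mu t) * (exp(sigma^2 t) - 1) = (4*exp(t/4) - 4)*exp(-4*t/5)/9.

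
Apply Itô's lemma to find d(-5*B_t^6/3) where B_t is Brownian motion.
d(-5*B_t^6/3) = (-25*B_t^4) dt + (-10*B_t^5) dB_t

Itô's formula for f(B_t) gives d f(B_t) = f'(B_t) dB_t + (1/2) f''(B_t) dt. Compute derivatives of f(x) = -5*x^6/3:
  f'(x)  = -10*x^5
  f''(x) = -50*x^4
Substitute x = B_t and multiply the f'' term by 1/2:
  drift     = (1/2) * (-50*x^4) evaluated at B_t = -25*B_t^4
  diffusion = (-10*x^5) evaluated at B_t = -10*B_t^5
Therefore d(-5*B_t^6/3) = (-25*B_t^4) dt + (-10*B_t^5) dB_t.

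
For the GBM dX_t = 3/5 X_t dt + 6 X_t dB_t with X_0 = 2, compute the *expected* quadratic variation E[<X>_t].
E[<X>_t] = 120*exp(186*t/5)/31 - 120/31

<X>_t = int_0^t (6 * X_s)^2 ds. Taking expectation inside the integral: E[<X>_t] = 6^2 * int_0^t E[X_s^2] ds. For GBM, E[X_s^2] = x_0^2 * exp((2 mu + sigma^2) s). Integrating:
  E[<X>_t] = 6^2 * 2^2 * (exp((2*(3/5) + 6^2) t) - 1) / (2*(3/5) + 6^2)
           = 6^2 * 2^2 * (exp((186/5) t) - 1) / (186/5) = 120*exp(186*t/5)/31 - 120/31.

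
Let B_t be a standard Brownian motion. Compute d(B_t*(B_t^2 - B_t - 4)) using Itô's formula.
d(B_t*(B_t^2 - B_t - 4)) = (3*B_t - 1) dt + (3*B_t^2 - 2*B_t - 4) dB_t

Itô's formula for f(B_t) gives d f(B_t) = f'(B_t) dB_t + (1/2) f''(B_t) dt. Compute derivatives of f(x) = x*(x^2 - x - 4):
  f'(x)  = 3*x^2 - 2*x - 4
  f''(x) = 6*x - 2
Substitute x = B_t and multiply the f'' term by 1/2:
  drift     = (1/2) * (6*x - 2) evaluated at B_t = 3*B_t - 1
  diffusion = (3*x^2 - 2*x - 4) evaluated at B_t = 3*B_t^2 - 2*B_t - 4
Therefore d(B_t*(B_t^2 - B_t - 4)) = (3*B_t - 1) dt + (3*B_t^2 - 2*B_t - 4) dB_t.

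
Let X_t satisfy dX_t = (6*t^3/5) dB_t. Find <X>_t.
<X>_t = 36*t^7/175

For an Itô process dX_t = a(t) dt + b(t) dB_t, the quadratic variation is <X>_t = int_0^t b(s)^2 ds (the drift term does not contribute). Here b(s) = 6*s^3/5, so
  b(s)^2 = 36*s^6/25.
Integrating from 0 to t:
  <X>_t = int_0^t (36*s^6/25) ds = 36*t^7/175.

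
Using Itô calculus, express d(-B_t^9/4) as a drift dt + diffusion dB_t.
d(-B_t^9/4) = (-9*B_t^7) dt + (-9*B_t^8/4) dB_t

Itô's formula for f(B_t) gives d f(B_t) = f'(B_t) dB_t + (1/2) f''(B_t) dt. Compute derivatives of f(x) = -x^9/4:
  f'(x)  = -9*x^8/4
  f''(x) = -18*x^7
Substitute x = B_t and multiply the f'' term by 1/2:
  drift     = (1/2) * (-18*x^7) evaluated at B_t = -9*B_t^7
  diffusion = (-9*x^8/4) evaluated at B_t = -9*B_t^8/4
Therefore d(-B_t^9/4) = (-9*B_t^7) dt + (-9*B_t^8/4) dB_t.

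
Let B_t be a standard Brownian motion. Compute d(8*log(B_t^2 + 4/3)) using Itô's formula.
d(8*log(B_t^2 + 4/3)) = (24*(4 - 3*B_t^2)/(3*B_t^2 + 4)^2) dt + (48*B_t/(3*B_t^2 + 4)) dB_t

Itô's formula for f(B_t) gives d f(B_t) = f'(B_t) dB_t + (1/2) f''(B_t) dt. Compute derivatives of f(x) = 8*log(x^2 + 4/3):
  f'(x)  = 48*x/(3*x^2 + 4)
  f''(x) = 48*(4 - 3*x^2)/(3*x^2 + 4)^2
Substitute x = B_t and multiply the f'' term by 1/2:
  drift     = (1/2) * (48*(4 - 3*x^2)/(3*x^2 + 4)^2) evaluated at B_t = 24*(4 - 3*B_t^2)/(3*B_t^2 + 4)^2
  diffusion = (48*x/(3*x^2 + 4)) evaluated at B_t = 48*B_t/(3*B_t^2 + 4)
Therefore d(8*log(B_t^2 + 4/3)) = (24*(4 - 3*B_t^2)/(3*B_t^2 + 4)^2) dt + (48*B_t/(3*B_t^2 + 4)) dB_t.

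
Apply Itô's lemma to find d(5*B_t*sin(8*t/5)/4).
d(5*B_t*sin(8*t/5)/4) = (2*B_t*cos(8*t/5)) dt + (5*sin(8*t/5)/4) dB_t

Itô's formula for f(t, x): d f(t, B_t) = (f_t + (1/2) f_xx) dt + f_x dB_t. Compute partials of f(t, x) = 5*x*sin(8*t/5)/4:
  f_t(t,x)  = 2*x*cos(8*t/5)
  f_x(t,x)  = 5*sin(8*t/5)/4
  f_xx(t,x) = 0
Assemble drift = f_t + (1/2) f_xx = 2*x*cos(8*t/5) and diffusion = f_x = 5*sin(8*t/5)/4. Substituting x = B_t:
  d(5*B_t*sin(8*t/5)/4) = (2*B_t*cos(8*t/5)) dt + (5*sin(8*t/5)/4) dB_t.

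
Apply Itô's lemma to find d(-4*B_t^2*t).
d(-4*B_t^2*t) = (-4*B_t^2 - 4*t) dt + (-8*B_t*t) dB_t

Itô's formula for f(t, x): d f(t, B_t) = (f_t + (1/2) f_xx) dt + f_x dB_t. Compute partials of f(t, x) = -4*t*x^2:
  f_t(t,x)  = -4*x^2
  f_x(t,x)  = -8*t*x
  f_xx(t,x) = -8*t
Assemble drift = f_t + (1/2) f_xx = -4*t - 4*x^2 and diffusion = f_x = -8*t*x. Substituting x = B_t:
  d(-4*B_t^2*t) = (-4*B_t^2 - 4*t) dt + (-8*B_t*t) dB_t.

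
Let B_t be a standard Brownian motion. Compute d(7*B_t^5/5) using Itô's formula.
d(7*B_t^5/5) = (14*B_t^3) dt + (7*B_t^4) dB_t

Itô's formula for f(B_t) gives d f(B_t) = f'(B_t) dB_t + (1/2) f''(B_t) dt. Compute derivatives of f(x) = 7*x^5/5:
  f'(x)  = 7*x^4
  f''(x) = 28*x^3
Substitute x = B_t and multiply the f'' term by 1/2:
  drift     = (1/2) * (28*x^3) evaluated at B_t = 14*B_t^3
  diffusion = (7*x^4) evaluated at B_t = 7*B_t^4
Therefore d(7*B_t^5/5) = (14*B_t^3) dt + (7*B_t^4) dB_t.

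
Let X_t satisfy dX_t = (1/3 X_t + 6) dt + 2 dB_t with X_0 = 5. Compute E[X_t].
E[X_t] = 23*exp(t/3) - 18

Taking expectations and using E[dB_t] = 0, the mean m(t) = E[X_t] satisfies the ODE m'(t) = a m(t) + b with m(0) = x_0. With a = 1/3, b = 6, x_0 = 5, the solution is
  m(t) = x_0 * exp(a t) + (b/a) * (exp(a t) - 1)
       = 5 * exp((1/3) t) + (6/(1/3)) * (exp((1/3) t) - 1)
       = 23*exp(t/3) - 18.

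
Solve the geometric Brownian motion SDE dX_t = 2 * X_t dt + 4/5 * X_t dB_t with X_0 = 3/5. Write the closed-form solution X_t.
X_t = 3/5 * exp((42/25) * t + (4/5) * B_t)

For GBM dX = mu X dt + sigma X dB with X_0 = x_0, apply Itô to Y = log X: dY = (mu - sigma^2/2) dt + sigma dB, so Y_t = log(x_0) + (mu - sigma^2/2) t + sigma B_t and hence X_t = x_0 * exp((mu - sigma^2/2) t + sigma B_t).
With mu = 2, sigma = 4/5, x_0 = 3/5, this gives:
  X_t = 3/5 * exp((42/25) * t + (4/5) * B_t).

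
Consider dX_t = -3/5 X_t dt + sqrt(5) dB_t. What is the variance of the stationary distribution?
lim Var(X_t) = 25/6

The OU SDE dX = -theta X dt + sigma dB admits the integrating factor exp(theta t): d(exp(theta t) X_t) = sigma exp(theta t) dB_t. Integrating from 0 to t gives X_t = x_0 * exp(-theta t) + sigma * int_0^t exp(-theta (t-s)) dB_s for any initial x_0. The Itô integral has variance (by the Itô isometry) sigma^2 * int_0^t exp(-2 theta (t - s)) ds = sigma^2 * (1 - exp(-2 theta t)) / (2 theta), independent of x_0.
With theta = 3/5, sigma = sqrt(5):
  Var(X_t) = (sqrt(5))^2 * (1 - exp(-2*3/5 t)) / (2 * 3/5) = 25/6 - 25*exp(-6*t/5)/6.
As t -> infinity, exp(-2*3/5 t) -> 0, so the stationary variance is sigma^2 / (2 theta) = 25/6.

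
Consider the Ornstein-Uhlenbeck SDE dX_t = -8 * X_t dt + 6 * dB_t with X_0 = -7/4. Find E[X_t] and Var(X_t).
E[X_t] = -7*exp(-8*t)/4; Var(X_t) = 9/4 - 9*exp(-16*t)/4

The OU SDE dX = -theta X dt + sigma dB admits the integrating factor exp(theta t): d(exp(theta t) X_t) = sigma exp(theta t) dB_t. Integrating from 0 to t:
  X_t = x_0 * exp(-theta t) + sigma * int_0^t exp(-theta (t-s)) dB_s.
The Itô integral has mean 0 and (by the Itô isometry) variance sigma^2 * int_0^t exp(-2 theta (t - s)) ds = sigma^2 * (1 - exp(-2 theta t)) / (2 theta).
With theta = 8, sigma = 6, x_0 = -7/4:
  E[X_t] = -7/4 * exp(-8 t) = -7*exp(-8*t)/4
  Var(X_t) = (6)^2 * (1 - exp(-2*8 t)) / (2 * 8) = 9/4 - 9*exp(-16*t)/4.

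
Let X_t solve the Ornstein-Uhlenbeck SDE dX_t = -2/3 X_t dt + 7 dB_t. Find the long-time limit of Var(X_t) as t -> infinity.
lim Var(X_t) = 147/4

The OU SDE dX = -theta X dt + sigma dB admits the integrating factor exp(theta t): d(exp(theta t) X_t) = sigma exp(theta t) dB_t. Integrating from 0 to t gives X_t = x_0 * exp(-theta t) + sigma * int_0^t exp(-theta (t-s)) dB_s for any initial x_0. The Itô integral has variance (by the Itô isometry) sigma^2 * int_0^t exp(-2 theta (t - s)) ds = sigma^2 * (1 - exp(-2 theta t)) / (2 theta), independent of x_0.
With theta = 2/3, sigma = 7:
  Var(X_t) = (7)^2 * (1 - exp(-2*2/3 t)) / (2 * 2/3) = 147/4 - 147*exp(-4*t/3)/4.
As t -> infinity, exp(-2*2/3 t) -> 0, so the stationary variance is sigma^2 / (2 theta) = 147/4.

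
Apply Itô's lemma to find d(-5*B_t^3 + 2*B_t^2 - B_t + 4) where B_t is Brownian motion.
d(-5*B_t^3 + 2*B_t^2 - B_t + 4) = (2 - 15*B_t) dt + (-15*B_t^2 + 4*B_t - 1) dB_t

Itô's formula for f(B_t) gives d f(B_t) = f'(B_t) dB_t + (1/2) f''(B_t) dt. Compute derivatives of f(x) = -5*x^3 + 2*x^2 - x + 4:
  f'(x)  = -15*x^2 + 4*x - 1
  f''(x) = 4 - 30*x
Substitute x = B_t and multiply the f'' term by 1/2:
  drift     = (1/2) * (4 - 30*x) evaluated at B_t = 2 - 15*B_t
  diffusion = (-15*x^2 + 4*x - 1) evaluated at B_t = -15*B_t^2 + 4*B_t - 1
Therefore d(-5*B_t^3 + 2*B_t^2 - B_t + 4) = (2 - 15*B_t) dt + (-15*B_t^2 + 4*B_t - 1) dB_t.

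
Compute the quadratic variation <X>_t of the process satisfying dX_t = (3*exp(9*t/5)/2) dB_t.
<X>_t = 5*exp(18*t/5)/8 - 5/8

For an Itô process dX_t = a(t) dt + b(t) dB_t, the quadratic variation is <X>_t = int_0^t b(s)^2 ds (the drift term does not contribute). Here b(s) = 3*exp(9*s/5)/2, so
  b(s)^2 = 9*exp(18*s/5)/4.
Integrating from 0 to t:
  <X>_t = int_0^t (9*exp(18*s/5)/4) ds = 5*exp(18*t/5)/8 - 5/8.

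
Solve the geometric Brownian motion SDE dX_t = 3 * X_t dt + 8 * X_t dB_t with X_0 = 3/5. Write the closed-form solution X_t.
X_t = 3/5 * exp((-29) * t + (8) * B_t)

For GBM dX = mu X dt + sigma X dB with X_0 = x_0, apply Itô to Y = log X: dY = (mu - sigma^2/2) dt + sigma dB, so Y_t = log(x_0) + (mu - sigma^2/2) t + sigma B_t and hence X_t = x_0 * exp((mu - sigma^2/2) t + sigma B_t).
With mu = 3, sigma = 8, x_0 = 3/5, this gives:
  X_t = 3/5 * exp((-29) * t + (8) * B_t).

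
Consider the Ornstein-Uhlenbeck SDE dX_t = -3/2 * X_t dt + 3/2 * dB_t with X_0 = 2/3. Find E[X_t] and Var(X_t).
E[X_t] = 2*exp(-3*t/2)/3; Var(X_t) = 3/4 - 3*exp(-3*t)/4

The OU SDE dX = -theta X dt + sigma dB admits the integrating factor exp(theta t): d(exp(theta t) X_t) = sigma exp(theta t) dB_t. Integrating from 0 to t:
  X_t = x_0 * exp(-theta t) + sigma * int_0^t exp(-theta (t-s)) dB_s.
The Itô integral has mean 0 and (by the Itô isometry) variance sigma^2 * int_0^t exp(-2 theta (t - s)) ds = sigma^2 * (1 - exp(-2 theta t)) / (2 theta).
With theta = 3/2, sigma = 3/2, x_0 = 2/3:
  E[X_t] = 2/3 * exp(-3/2 t) = 2*exp(-3*t/2)/3
  Var(X_t) = (3/2)^2 * (1 - exp(-2*3/2 t)) / (2 * 3/2) = 3/4 - 3*exp(-3*t)/4.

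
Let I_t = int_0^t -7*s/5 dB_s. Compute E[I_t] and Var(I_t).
E[I_t] = 0; Var(I_t) = 49*t^3/75

The Itô integral of a deterministic integrand f(s) has mean 0 because each increment f(s) * (B_{s+ds} - B_s) has mean 0. By the Itô isometry:
  Var( int_0^t f(s) dB_s ) = E[ (int_0^t f(s) dB_s)^2 ] = int_0^t f(s)^2 ds.
Here f(s) = -7*s/5, so f(s)^2 = 49*s^2/25. Integrate:
  int_0^t (49*s^2/25) ds = 49*t^3/75.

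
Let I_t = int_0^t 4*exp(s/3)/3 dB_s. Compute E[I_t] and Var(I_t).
E[I_t] = 0; Var(I_t) = 8*exp(2*t/3)/3 - 8/3

The Itô integral of a deterministic integrand f(s) has mean 0 because each increment f(s) * (B_{s+ds} - B_s) has mean 0. By the Itô isometry:
  Var( int_0^t f(s) dB_s ) = E[ (int_0^t f(s) dB_s)^2 ] = int_0^t f(s)^2 ds.
Here f(s) = 4*exp(s/3)/3, so f(s)^2 = 16*exp(2*s/3)/9. Integrate:
  int_0^t (16*exp(2*s/3)/9) ds = 8*exp(2*t/3)/3 - 8/3.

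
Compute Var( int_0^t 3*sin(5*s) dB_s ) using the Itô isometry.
Var = 9*t/2 - 9*sin(10*t)/20

The Itô integral of a deterministic integrand f(s) has mean 0 because each increment f(s) * (B_{s+ds} - B_s) has mean 0. By the Itô isometry:
  Var( int_0^t f(s) dB_s ) = E[ (int_0^t f(s) dB_s)^2 ] = int_0^t f(s)^2 ds.
Here f(s) = 3*sin(5*s), so f(s)^2 = 9*sin(5*s)^2. Integrate:
  int_0^t (9*sin(5*s)^2) ds = 9*t/2 - 9*sin(10*t)/20.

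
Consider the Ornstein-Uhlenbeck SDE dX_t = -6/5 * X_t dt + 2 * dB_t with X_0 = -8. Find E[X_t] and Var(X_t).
E[X_t] = -8*exp(-6*t/5); Var(X_t) = 5/3 - 5*exp(-12*t/5)/3

The OU SDE dX = -theta X dt + sigma dB admits the integrating factor exp(theta t): d(exp(theta t) X_t) = sigma exp(theta t) dB_t. Integrating from 0 to t:
  X_t = x_0 * exp(-theta t) + sigma * int_0^t exp(-theta (t-s)) dB_s.
The Itô integral has mean 0 and (by the Itô isometry) variance sigma^2 * int_0^t exp(-2 theta (t - s)) ds = sigma^2 * (1 - exp(-2 theta t)) / (2 theta).
With theta = 6/5, sigma = 2, x_0 = -8:
  E[X_t] = -8 * exp(-6/5 t) = -8*exp(-6*t/5)
  Var(X_t) = (2)^2 * (1 - exp(-2*6/5 t)) / (2 * 6/5) = 5/3 - 5*exp(-12*t/5)/3.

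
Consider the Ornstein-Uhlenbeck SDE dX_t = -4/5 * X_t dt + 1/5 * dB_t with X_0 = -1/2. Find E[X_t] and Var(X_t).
E[X_t] = -exp(-4*t/5)/2; Var(X_t) = 1/40 - exp(-8*t/5)/40

The OU SDE dX = -theta X dt + sigma dB admits the integrating factor exp(theta t): d(exp(theta t) X_t) = sigma exp(theta t) dB_t. Integrating from 0 to t:
  X_t = x_0 * exp(-theta t) + sigma * int_0^t exp(-theta (t-s)) dB_s.
The Itô integral has mean 0 and (by the Itô isometry) variance sigma^2 * int_0^t exp(-2 theta (t - s)) ds = sigma^2 * (1 - exp(-2 theta t)) / (2 theta).
With theta = 4/5, sigma = 1/5, x_0 = -1/2:
  E[X_t] = -1/2 * exp(-4/5 t) = -exp(-4*t/5)/2
  Var(X_t) = (1/5)^2 * (1 - exp(-2*4/5 t)) / (2 * 4/5) = 1/40 - exp(-8*t/5)/40.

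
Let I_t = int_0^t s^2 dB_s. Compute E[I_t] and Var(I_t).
E[I_t] = 0; Var(I_t) = t^5/5

The Itô integral of a deterministic integrand f(s) has mean 0 because each increment f(s) * (B_{s+ds} - B_s) has mean 0. By the Itô isometry:
  Var( int_0^t f(s) dB_s ) = E[ (int_0^t f(s) dB_s)^2 ] = int_0^t f(s)^2 ds.
Here f(s) = s^2, so f(s)^2 = s^4. Integrate:
  int_0^t (s^4) ds = t^5/5.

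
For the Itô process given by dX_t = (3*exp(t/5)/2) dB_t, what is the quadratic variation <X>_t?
<X>_t = 45*exp(2*t/5)/8 - 45/8

For an Itô process dX_t = a(t) dt + b(t) dB_t, the quadratic variation is <X>_t = int_0^t b(s)^2 ds (the drift term does not contribute). Here b(s) = 3*exp(s/5)/2, so
  b(s)^2 = 9*exp(2*s/5)/4.
Integrating from 0 to t:
  <X>_t = int_0^t (9*exp(2*s/5)/4) ds = 45*exp(2*t/5)/8 - 45/8.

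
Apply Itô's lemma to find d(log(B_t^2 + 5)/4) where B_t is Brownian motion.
d(log(B_t^2 + 5)/4) = ((5 - B_t^2)/(4*(B_t^2 + 5)^2)) dt + (B_t/(2*(B_t^2 + 5))) dB_t

Itô's formula for f(B_t) gives d f(B_t) = f'(B_t) dB_t + (1/2) f''(B_t) dt. Compute derivatives of f(x) = log(x^2 + 5)/4:
  f'(x)  = x/(2*(x^2 + 5))
  f''(x) = (5 - x^2)/(2*(x^2 + 5)^2)
Substitute x = B_t and multiply the f'' term by 1/2:
  drift     = (1/2) * ((5 - x^2)/(2*(x^2 + 5)^2)) evaluated at B_t = (5 - B_t^2)/(4*(B_t^2 + 5)^2)
  diffusion = (x/(2*(x^2 + 5))) evaluated at B_t = B_t/(2*(B_t^2 + 5))
Therefore d(log(B_t^2 + 5)/4) = ((5 - B_t^2)/(4*(B_t^2 + 5)^2)) dt + (B_t/(2*(B_t^2 + 5))) dB_t.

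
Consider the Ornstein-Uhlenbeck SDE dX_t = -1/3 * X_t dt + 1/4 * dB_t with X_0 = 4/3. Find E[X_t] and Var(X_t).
E[X_t] = 4*exp(-t/3)/3; Var(X_t) = 3/32 - 3*exp(-2*t/3)/32

The OU SDE dX = -theta X dt + sigma dB admits the integrating factor exp(theta t): d(exp(theta t) X_t) = sigma exp(theta t) dB_t. Integrating from 0 to t:
  X_t = x_0 * exp(-theta t) + sigma * int_0^t exp(-theta (t-s)) dB_s.
The Itô integral has mean 0 and (by the Itô isometry) variance sigma^2 * int_0^t exp(-2 theta (t - s)) ds = sigma^2 * (1 - exp(-2 theta t)) / (2 theta).
With theta = 1/3, sigma = 1/4, x_0 = 4/3:
  E[X_t] = 4/3 * exp(-1/3 t) = 4*exp(-t/3)/3
  Var(X_t) = (1/4)^2 * (1 - exp(-2*1/3 t)) / (2 * 1/3) = 3/32 - 3*exp(-2*t/3)/32.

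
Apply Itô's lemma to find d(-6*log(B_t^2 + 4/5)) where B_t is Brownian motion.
d(-6*log(B_t^2 + 4/5)) = (30*(5*B_t^2 - 4)/(5*B_t^2 + 4)^2) dt + (-60*B_t/(5*B_t^2 + 4)) dB_t

Itô's formula for f(B_t) gives d f(B_t) = f'(B_t) dB_t + (1/2) f''(B_t) dt. Compute derivatives of f(x) = -6*log(x^2 + 4/5):
  f'(x)  = -60*x/(5*x^2 + 4)
  f''(x) = 60*(5*x^2 - 4)/(5*x^2 + 4)^2
Substitute x = B_t and multiply the f'' term by 1/2:
  drift     = (1/2) * (60*(5*x^2 - 4)/(5*x^2 + 4)^2) evaluated at B_t = 30*(5*B_t^2 - 4)/(5*B_t^2 + 4)^2
  diffusion = (-60*x/(5*x^2 + 4)) evaluated at B_t = -60*B_t/(5*B_t^2 + 4)
Therefore d(-6*log(B_t^2 + 4/5)) = (30*(5*B_t^2 - 4)/(5*B_t^2 + 4)^2) dt + (-60*B_t/(5*B_t^2 + 4)) dB_t.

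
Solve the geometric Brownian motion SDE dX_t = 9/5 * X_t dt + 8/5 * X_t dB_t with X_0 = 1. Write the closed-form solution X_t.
X_t = 1 * exp((13/25) * t + (8/5) * B_t)

For GBM dX = mu X dt + sigma X dB with X_0 = x_0, apply Itô to Y = log X: dY = (mu - sigma^2/2) dt + sigma dB, so Y_t = log(x_0) + (mu - sigma^2/2) t + sigma B_t and hence X_t = x_0 * exp((mu - sigma^2/2) t + sigma B_t).
With mu = 9/5, sigma = 8/5, x_0 = 1, this gives:
  X_t = 1 * exp((13/25) * t + (8/5) * B_t).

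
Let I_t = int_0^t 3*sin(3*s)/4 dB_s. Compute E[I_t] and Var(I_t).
E[I_t] = 0; Var(I_t) = 9*t/32 - 3*sin(6*t)/64

The Itô integral of a deterministic integrand f(s) has mean 0 because each increment f(s) * (B_{s+ds} - B_s) has mean 0. By the Itô isometry:
  Var( int_0^t f(s) dB_s ) = E[ (int_0^t f(s) dB_s)^2 ] = int_0^t f(s)^2 ds.
Here f(s) = 3*sin(3*s)/4, so f(s)^2 = 9*sin(3*s)^2/16. Integrate:
  int_0^t (9*sin(3*s)^2/16) ds = 9*t/32 - 3*sin(6*t)/64.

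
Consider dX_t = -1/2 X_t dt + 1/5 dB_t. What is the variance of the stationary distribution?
lim Var(X_t) = 1/25

The OU SDE dX = -theta X dt + sigma dB admits the integrating factor exp(theta t): d(exp(theta t) X_t) = sigma exp(theta t) dB_t. Integrating from 0 to t gives X_t = x_0 * exp(-theta t) + sigma * int_0^t exp(-theta (t-s)) dB_s for any initial x_0. The Itô integral has variance (by the Itô isometry) sigma^2 * int_0^t exp(-2 theta (t - s)) ds = sigma^2 * (1 - exp(-2 theta t)) / (2 theta), independent of x_0.
With theta = 1/2, sigma = 1/5:
  Var(X_t) = (1/5)^2 * (1 - exp(-2*1/2 t)) / (2 * 1/2) = (exp(t) - 1)*exp(-t)/25.
As t -> infinity, exp(-2*1/2 t) -> 0, so the stationary variance is sigma^2 / (2 theta) = 1/25.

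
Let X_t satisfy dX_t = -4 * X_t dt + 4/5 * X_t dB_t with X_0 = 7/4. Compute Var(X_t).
Var(X_t) = (49*exp(16*t/25) - 49)*exp(-8*t)/16

For GBM dX = mu X dt + sigma X dB with X_0 = x_0, apply Itô to Y = log X: dY = (mu - sigma^2/2) dt + sigma dB, so Y_t = log(x_0) + (mu - sigma^2/2) t + sigma B_t and hence X_t = x_0 * exp((mu - sigma^2/2) t + sigma B_t).
With mu = -4, sigma = 4/5, x_0 = 7/4, this gives:
  X_t = 7/4 * exp((-108/25) * t + (4/5) * B_t).
Since sigma*B_t ~ Normal(0, sigma^2 t), E[exp(sigma*B_t)] = exp(sigma^2 t / 2); so E[X_t] = x_0 * exp((mu - sigma^2/2) t) * exp(sigma^2 t / 2) = x_0 * exp(mu t) = 7*exp(-4*t)/4.
Var(X_t) = E[X_t^2] - (E[X_t])^2 = x_0^2 * exp(2 mu t) * (exp(sigma^2 t) - 1) = (49*exp(16*t/25) - 49)*exp(-8*t)/16.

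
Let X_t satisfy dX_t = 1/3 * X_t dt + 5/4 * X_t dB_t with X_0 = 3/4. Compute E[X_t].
E[X_t] = 3*exp(t/3)/4

For GBM dX = mu X dt + sigma X dB with X_0 = x_0, apply Itô to Y = log X: dY = (mu - sigma^2/2) dt + sigma dB, so Y_t = log(x_0) + (mu - sigma^2/2) t + sigma B_t and hence X_t = x_0 * exp((mu - sigma^2/2) t + sigma B_t).
With mu = 1/3, sigma = 5/4, x_0 = 3/4, this gives:
  X_t = 3/4 * exp((-43/96) * t + (5/4) * B_t).
Since sigma*B_t ~ Normal(0, sigma^2 t), E[exp(sigma*B_t)] = exp(sigma^2 t / 2); so E[X_t] = x_0 * exp((mu - sigma^2/2) t) * exp(sigma^2 t / 2) = x_0 * exp(mu t) = 3*exp(t/3)/4.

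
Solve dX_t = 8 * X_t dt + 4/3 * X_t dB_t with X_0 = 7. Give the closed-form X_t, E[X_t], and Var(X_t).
X_t = 7 * exp((64/9) t + (4/3) B_t); E[X_t] = 7*exp(8*t); Var(X_t) = 49*(exp(16*t/9) - 1)*exp(16*t)

For GBM dX = mu X dt + sigma X dB with X_0 = x_0, apply Itô to Y = log X: dY = (mu - sigma^2/2) dt + sigma dB, so Y_t = log(x_0) + (mu - sigma^2/2) t + sigma B_t and hence X_t = x_0 * exp((mu - sigma^2/2) t + sigma B_t).
With mu = 8, sigma = 4/3, x_0 = 7, this gives:
  X_t = 7 * exp((64/9) * t + (4/3) * B_t).
Since sigma*B_t ~ Normal(0, sigma^2 t), E[exp(sigma*B_t)] = exp(sigma^2 t / 2); so E[X_t] = x_0 * exp((mu - sigma^2/2) t) * exp(sigma^2 t / 2) = x_0 * exp(mu t) = 7*exp(8*t).
Var(X_t) = E[X_t^2] - (E[X_t])^2 = x_0^2 * exp(2 mu t) * (exp(sigma^2 t) - 1) = 49*(exp(16*t/9) - 1)*exp(16*t).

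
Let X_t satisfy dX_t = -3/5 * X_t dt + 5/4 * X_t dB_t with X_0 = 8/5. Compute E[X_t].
E[X_t] = 8*exp(-3*t/5)/5

For GBM dX = mu X dt + sigma X dB with X_0 = x_0, apply Itô to Y = log X: dY = (mu - sigma^2/2) dt + sigma dB, so Y_t = log(x_0) + (mu - sigma^2/2) t + sigma B_t and hence X_t = x_0 * exp((mu - sigma^2/2) t + sigma B_t).
With mu = -3/5, sigma = 5/4, x_0 = 8/5, this gives:
  X_t = 8/5 * exp((-221/160) * t + (5/4) * B_t).
Since sigma*B_t ~ Normal(0, sigma^2 t), E[exp(sigma*B_t)] = exp(sigma^2 t / 2); so E[X_t] = x_0 * exp((mu - sigma^2/2) t) * exp(sigma^2 t / 2) = x_0 * exp(mu t) = 8*exp(-3*t/5)/5.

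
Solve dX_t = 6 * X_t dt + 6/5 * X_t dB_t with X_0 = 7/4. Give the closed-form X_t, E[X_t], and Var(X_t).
X_t = 7/4 * exp((132/25) t + (6/5) B_t); E[X_t] = 7*exp(6*t)/4; Var(X_t) = 49*(exp(36*t/25) - 1)*exp(12*t)/16

For GBM dX = mu X dt + sigma X dB with X_0 = x_0, apply Itô to Y = log X: dY = (mu - sigma^2/2) dt + sigma dB, so Y_t = log(x_0) + (mu - sigma^2/2) t + sigma B_t and hence X_t = x_0 * exp((mu - sigma^2/2) t + sigma B_t).
With mu = 6, sigma = 6/5, x_0 = 7/4, this gives:
  X_t = 7/4 * exp((132/25) * t + (6/5) * B_t).
Since sigma*B_t ~ Normal(0, sigma^2 t), E[exp(sigma*B_t)] = exp(sigma^2 t / 2); so E[X_t] = x_0 * exp((mu - sigma^2/2) t) * exp(sigma^2 t / 2) = x_0 * exp(mu t) = 7*exp(6*t)/4.
Var(X_t) = E[X_t^2] - (E[X_t])^2 = x_0^2 * exp(2 mu t) * (exp(sigma^2 t) - 1) = 49*(exp(36*t/25) - 1)*exp(12*t)/16.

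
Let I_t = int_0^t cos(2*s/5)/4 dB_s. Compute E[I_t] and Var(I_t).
E[I_t] = 0; Var(I_t) = t/32 + 5*sin(4*t/5)/128

The Itô integral of a deterministic integrand f(s) has mean 0 because each increment f(s) * (B_{s+ds} - B_s) has mean 0. By the Itô isometry:
  Var( int_0^t f(s) dB_s ) = E[ (int_0^t f(s) dB_s)^2 ] = int_0^t f(s)^2 ds.
Here f(s) = cos(2*s/5)/4, so f(s)^2 = cos(2*s/5)^2/16. Integrate:
  int_0^t (cos(2*s/5)^2/16) ds = t/32 + 5*sin(4*t/5)/128.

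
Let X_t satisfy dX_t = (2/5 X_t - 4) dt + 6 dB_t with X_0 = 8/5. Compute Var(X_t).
Var(X_t) = 45*exp(4*t/5) - 45

The variance V(t) = Var(X_t) satisfies V'(t) = 2 a V(t) + c^2 with V(0) = 0 (drift coefficient is linear in X, diffusion is constant). With a = 2/5, c = 6, the solution is
  V(t) = (c^2 / (2 a)) * (exp(2 a t) - 1)
       = (6^2 / (2*(2/5))) * (exp((4/5) t) - 1)
       = 45*exp(4*t/5) - 45.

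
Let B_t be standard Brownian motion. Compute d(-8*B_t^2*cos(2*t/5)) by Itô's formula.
d(-8*B_t^2*cos(2*t/5)) = (16*B_t^2*sin(2*t/5)/5 - 8*cos(2*t/5)) dt + (-16*B_t*cos(2*t/5)) dB_t

Itô's formula for f(t, x): d f(t, B_t) = (f_t + (1/2) f_xx) dt + f_x dB_t. Compute partials of f(t, x) = -8*x^2*cos(2*t/5):
  f_t(t,x)  = 16*x^2*sin(2*t/5)/5
  f_x(t,x)  = -16*x*cos(2*t/5)
  f_xx(t,x) = -16*cos(2*t/5)
Assemble drift = f_t + (1/2) f_xx = 16*x^2*sin(2*t/5)/5 - 8*cos(2*t/5) and diffusion = f_x = -16*x*cos(2*t/5). Substituting x = B_t:
  d(-8*B_t^2*cos(2*t/5)) = (16*B_t^2*sin(2*t/5)/5 - 8*cos(2*t/5)) dt + (-16*B_t*cos(2*t/5)) dB_t.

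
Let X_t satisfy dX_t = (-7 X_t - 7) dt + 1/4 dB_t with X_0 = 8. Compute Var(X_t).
Var(X_t) = 1/224 - exp(-14*t)/224

The variance V(t) = Var(X_t) satisfies V'(t) = 2 a V(t) + c^2 with V(0) = 0 (drift coefficient is linear in X, diffusion is constant). With a = -7, c = 1/4, the solution is
  V(t) = (c^2 / (2 a)) * (exp(2 a t) - 1)
       = ((1/4)^2 / (2*(-7))) * (exp((-14) t) - 1)
       = 1/224 - exp(-14*t)/224.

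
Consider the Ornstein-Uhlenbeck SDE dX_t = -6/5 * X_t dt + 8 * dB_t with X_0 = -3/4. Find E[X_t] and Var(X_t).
E[X_t] = -3*exp(-6*t/5)/4; Var(X_t) = 80/3 - 80*exp(-12*t/5)/3

The OU SDE dX = -theta X dt + sigma dB admits the integrating factor exp(theta t): d(exp(theta t) X_t) = sigma exp(theta t) dB_t. Integrating from 0 to t:
  X_t = x_0 * exp(-theta t) + sigma * int_0^t exp(-theta (t-s)) dB_s.
The Itô integral has mean 0 and (by the Itô isometry) variance sigma^2 * int_0^t exp(-2 theta (t - s)) ds = sigma^2 * (1 - exp(-2 theta t)) / (2 theta).
With theta = 6/5, sigma = 8, x_0 = -3/4:
  E[X_t] = -3/4 * exp(-6/5 t) = -3*exp(-6*t/5)/4
  Var(X_t) = (8)^2 * (1 - exp(-2*6/5 t)) / (2 * 6/5) = 80/3 - 80*exp(-12*t/5)/3.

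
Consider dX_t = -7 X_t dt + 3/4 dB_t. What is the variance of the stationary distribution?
lim Var(X_t) = 9/224

The OU SDE dX = -theta X dt + sigma dB admits the integrating factor exp(theta t): d(exp(theta t) X_t) = sigma exp(theta t) dB_t. Integrating from 0 to t gives X_t = x_0 * exp(-theta t) + sigma * int_0^t exp(-theta (t-s)) dB_s for any initial x_0. The Itô integral has variance (by the Itô isometry) sigma^2 * int_0^t exp(-2 theta (t - s)) ds = sigma^2 * (1 - exp(-2 theta t)) / (2 theta), independent of x_0.
With theta = 7, sigma = 3/4:
  Var(X_t) = (3/4)^2 * (1 - exp(-2*7 t)) / (2 * 7) = 9/224 - 9*exp(-14*t)/224.
As t -> infinity, exp(-2*7 t) -> 0, so the stationary variance is sigma^2 / (2 theta) = 9/224.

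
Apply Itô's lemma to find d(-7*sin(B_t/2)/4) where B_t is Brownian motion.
d(-7*sin(B_t/2)/4) = (7*sin(B_t/2)/32) dt + (-7*cos(B_t/2)/8) dB_t

Itô's formula for f(B_t) gives d f(B_t) = f'(B_t) dB_t + (1/2) f''(B_t) dt. Compute derivatives of f(x) = -7*sin(x/2)/4:
  f'(x)  = -7*cos(x/2)/8
  f''(x) = 7*sin(x/2)/16
Substitute x = B_t and multiply the f'' term by 1/2:
  drift     = (1/2) * (7*sin(x/2)/16) evaluated at B_t = 7*sin(B_t/2)/32
  diffusion = (-7*cos(x/2)/8) evaluated at B_t = -7*cos(B_t/2)/8
Therefore d(-7*sin(B_t/2)/4) = (7*sin(B_t/2)/32) dt + (-7*cos(B_t/2)/8) dB_t.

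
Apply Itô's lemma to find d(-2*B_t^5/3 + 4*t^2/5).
d(-2*B_t^5/3 + 4*t^2/5) = (-20*B_t^3/3 + 8*t/5) dt + (-10*B_t^4/3) dB_t

Itô's formula for f(t, x): d f(t, B_t) = (f_t + (1/2) f_xx) dt + f_x dB_t. Compute partials of f(t, x) = 4*t^2/5 - 2*x^5/3:
  f_t(t,x)  = 8*t/5
  f_x(t,x)  = -10*x^4/3
  f_xx(t,x) = -40*x^3/3
Assemble drift = f_t + (1/2) f_xx = 8*t/5 - 20*x^3/3 and diffusion = f_x = -10*x^4/3. Substituting x = B_t:
  d(-2*B_t^5/3 + 4*t^2/5) = (-20*B_t^3/3 + 8*t/5) dt + (-10*B_t^4/3) dB_t.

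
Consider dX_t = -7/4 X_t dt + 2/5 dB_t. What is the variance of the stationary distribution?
lim Var(X_t) = 8/175

The OU SDE dX = -theta X dt + sigma dB admits the integrating factor exp(theta t): d(exp(theta t) X_t) = sigma exp(theta t) dB_t. Integrating from 0 to t gives X_t = x_0 * exp(-theta t) + sigma * int_0^t exp(-theta (t-s)) dB_s for any initial x_0. The Itô integral has variance (by the Itô isometry) sigma^2 * int_0^t exp(-2 theta (t - s)) ds = sigma^2 * (1 - exp(-2 theta t)) / (2 theta), independent of x_0.
With theta = 7/4, sigma = 2/5:
  Var(X_t) = (2/5)^2 * (1 - exp(-2*7/4 t)) / (2 * 7/4) = 8/175 - 8*exp(-7*t/2)/175.
As t -> infinity, exp(-2*7/4 t) -> 0, so the stationary variance is sigma^2 / (2 theta) = 8/175.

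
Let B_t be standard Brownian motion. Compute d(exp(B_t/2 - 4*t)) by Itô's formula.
d(exp(B_t/2 - 4*t)) = (-31*exp(B_t/2 - 4*t)/8) dt + (exp(B_t/2 - 4*t)/2) dB_t

Itô's formula for f(t, x): d f(t, B_t) = (f_t + (1/2) f_xx) dt + f_x dB_t. Compute partials of f(t, x) = exp(-4*t + x/2):
  f_t(t,x)  = -4*exp(-4*t + x/2)
  f_x(t,x)  = exp(-4*t + x/2)/2
  f_xx(t,x) = exp(-4*t + x/2)/4
Assemble drift = f_t + (1/2) f_xx = -31*exp(-4*t + x/2)/8 and diffusion = f_x = exp(-4*t + x/2)/2. Substituting x = B_t:
  d(exp(B_t/2 - 4*t)) = (-31*exp(B_t/2 - 4*t)/8) dt + (exp(B_t/2 - 4*t)/2) dB_t.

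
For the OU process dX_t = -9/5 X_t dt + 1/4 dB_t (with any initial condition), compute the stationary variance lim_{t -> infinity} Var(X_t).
lim Var(X_t) = 5/288

The OU SDE dX = -theta X dt + sigma dB admits the integrating factor exp(theta t): d(exp(theta t) X_t) = sigma exp(theta t) dB_t. Integrating from 0 to t gives X_t = x_0 * exp(-theta t) + sigma * int_0^t exp(-theta (t-s)) dB_s for any initial x_0. The Itô integral has variance (by the Itô isometry) sigma^2 * int_0^t exp(-2 theta (t - s)) ds = sigma^2 * (1 - exp(-2 theta t)) / (2 theta), independent of x_0.
With theta = 9/5, sigma = 1/4:
  Var(X_t) = (1/4)^2 * (1 - exp(-2*9/5 t)) / (2 * 9/5) = 5/288 - 5*exp(-18*t/5)/288.
As t -> infinity, exp(-2*9/5 t) -> 0, so the stationary variance is sigma^2 / (2 theta) = 5/288.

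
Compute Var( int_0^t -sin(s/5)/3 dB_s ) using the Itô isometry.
Var = t/18 - 5*sin(2*t/5)/36

The Itô integral of a deterministic integrand f(s) has mean 0 because each increment f(s) * (B_{s+ds} - B_s) has mean 0. By the Itô isometry:
  Var( int_0^t f(s) dB_s ) = E[ (int_0^t f(s) dB_s)^2 ] = int_0^t f(s)^2 ds.
Here f(s) = -sin(s/5)/3, so f(s)^2 = sin(s/5)^2/9. Integrate:
  int_0^t (sin(s/5)^2/9) ds = t/18 - 5*sin(2*t/5)/36.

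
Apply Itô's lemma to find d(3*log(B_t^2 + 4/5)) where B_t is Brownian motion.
d(3*log(B_t^2 + 4/5)) = (15*(4 - 5*B_t^2)/(5*B_t^2 + 4)^2) dt + (30*B_t/(5*B_t^2 + 4)) dB_t

Itô's formula for f(B_t) gives d f(B_t) = f'(B_t) dB_t + (1/2) f''(B_t) dt. Compute derivatives of f(x) = 3*log(x^2 + 4/5):
  f'(x)  = 30*x/(5*x^2 + 4)
  f''(x) = 30*(4 - 5*x^2)/(5*x^2 + 4)^2
Substitute x = B_t and multiply the f'' term by 1/2:
  drift     = (1/2) * (30*(4 - 5*x^2)/(5*x^2 + 4)^2) evaluated at B_t = 15*(4 - 5*B_t^2)/(5*B_t^2 + 4)^2
  diffusion = (30*x/(5*x^2 + 4)) evaluated at B_t = 30*B_t/(5*B_t^2 + 4)
Therefore d(3*log(B_t^2 + 4/5)) = (15*(4 - 5*B_t^2)/(5*B_t^2 + 4)^2) dt + (30*B_t/(5*B_t^2 + 4)) dB_t.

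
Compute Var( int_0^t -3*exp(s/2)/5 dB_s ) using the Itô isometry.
Var = 9*exp(t)/25 - 9/25

The Itô integral of a deterministic integrand f(s) has mean 0 because each increment f(s) * (B_{s+ds} - B_s) has mean 0. By the Itô isometry:
  Var( int_0^t f(s) dB_s ) = E[ (int_0^t f(s) dB_s)^2 ] = int_0^t f(s)^2 ds.
Here f(s) = -3*exp(s/2)/5, so f(s)^2 = 9*exp(s)/25. Integrate:
  int_0^t (9*exp(s)/25) ds = 9*exp(t)/25 - 9/25.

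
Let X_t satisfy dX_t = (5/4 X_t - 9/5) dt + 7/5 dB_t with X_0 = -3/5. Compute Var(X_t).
Var(X_t) = 98*exp(5*t/2)/125 - 98/125

The variance V(t) = Var(X_t) satisfies V'(t) = 2 a V(t) + c^2 with V(0) = 0 (drift coefficient is linear in X, diffusion is constant). With a = 5/4, c = 7/5, the solution is
  V(t) = (c^2 / (2 a)) * (exp(2 a t) - 1)
       = ((7/5)^2 / (2*(5/4))) * (exp((5/2) t) - 1)
       = 98*exp(5*t/2)/125 - 98/125.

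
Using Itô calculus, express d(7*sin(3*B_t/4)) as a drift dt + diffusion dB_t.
d(7*sin(3*B_t/4)) = (-63*sin(3*B_t/4)/32) dt + (21*cos(3*B_t/4)/4) dB_t

Itô's formula for f(B_t) gives d f(B_t) = f'(B_t) dB_t + (1/2) f''(B_t) dt. Compute derivatives of f(x) = 7*sin(3*x/4):
  f'(x)  = 21*cos(3*x/4)/4
  f''(x) = -63*sin(3*x/4)/16
Substitute x = B_t and multiply the f'' term by 1/2:
  drift     = (1/2) * (-63*sin(3*x/4)/16) evaluated at B_t = -63*sin(3*B_t/4)/32
  diffusion = (21*cos(3*x/4)/4) evaluated at B_t = 21*cos(3*B_t/4)/4
Therefore d(7*sin(3*B_t/4)) = (-63*sin(3*B_t/4)/32) dt + (21*cos(3*B_t/4)/4) dB_t.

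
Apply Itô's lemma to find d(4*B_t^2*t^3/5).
d(4*B_t^2*t^3/5) = (4*t^2*(3*B_t^2 + t)/5) dt + (8*B_t*t^3/5) dB_t

Itô's formula for f(t, x): d f(t, B_t) = (f_t + (1/2) f_xx) dt + f_x dB_t. Compute partials of f(t, x) = 4*t^3*x^2/5:
  f_t(t,x)  = 12*t^2*x^2/5
  f_x(t,x)  = 8*t^3*x/5
  f_xx(t,x) = 8*t^3/5
Assemble drift = f_t + (1/2) f_xx = 4*t^2*(t + 3*x^2)/5 and diffusion = f_x = 8*t^3*x/5. Substituting x = B_t:
  d(4*B_t^2*t^3/5) = (4*t^2*(3*B_t^2 + t)/5) dt + (8*B_t*t^3/5) dB_t.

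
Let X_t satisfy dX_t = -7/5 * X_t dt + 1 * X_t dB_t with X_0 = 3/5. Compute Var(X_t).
Var(X_t) = (9*exp(t) - 9)*exp(-14*t/5)/25

For GBM dX = mu X dt + sigma X dB with X_0 = x_0, apply Itô to Y = log X: dY = (mu - sigma^2/2) dt + sigma dB, so Y_t = log(x_0) + (mu - sigma^2/2) t + sigma B_t and hence X_t = x_0 * exp((mu - sigma^2/2) t + sigma B_t).
With mu = -7/5, sigma = 1, x_0 = 3/5, this gives:
  X_t = 3/5 * exp((-19/10) * t + (1) * B_t).
Since sigma*B_t ~ Normal(0, sigma^2 t), E[exp(sigma*B_t)] = exp(sigma^2 t / 2); so E[X_t] = x_0 * exp((mu - sigma^2/2) t) * exp(sigma^2 t / 2) = x_0 * exp(mu t) = 3*exp(-7*t/5)/5.
Var(X_t) = E[X_t^2] - (E[X_t])^2 = x_0^2 * exp(2 mu t) * (exp(sigma^2 t) - 1) = (9*exp(t) - 9)*exp(-14*t/5)/25.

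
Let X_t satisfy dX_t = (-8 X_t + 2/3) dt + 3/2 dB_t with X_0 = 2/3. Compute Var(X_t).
Var(X_t) = 9/64 - 9*exp(-16*t)/64

The variance V(t) = Var(X_t) satisfies V'(t) = 2 a V(t) + c^2 with V(0) = 0 (drift coefficient is linear in X, diffusion is constant). With a = -8, c = 3/2, the solution is
  V(t) = (c^2 / (2 a)) * (exp(2 a t) - 1)
       = ((3/2)^2 / (2*(-8))) * (exp((-16) t) - 1)
       = 9/64 - 9*exp(-16*t)/64.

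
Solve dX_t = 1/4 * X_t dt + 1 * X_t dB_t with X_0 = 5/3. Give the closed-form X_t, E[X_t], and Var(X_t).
X_t = 5/3 * exp((-1/4) t + (1) B_t); E[X_t] = 5*exp(t/4)/3; Var(X_t) = 25*(exp(t) - 1)*exp(t/2)/9

For GBM dX = mu X dt + sigma X dB with X_0 = x_0, apply Itô to Y = log X: dY = (mu - sigma^2/2) dt + sigma dB, so Y_t = log(x_0) + (mu - sigma^2/2) t + sigma B_t and hence X_t = x_0 * exp((mu - sigma^2/2) t + sigma B_t).
With mu = 1/4, sigma = 1, x_0 = 5/3, this gives:
  X_t = 5/3 * exp((-1/4) * t + (1) * B_t).
Since sigma*B_t ~ Normal(0, sigma^2 t), E[exp(sigma*B_t)] = exp(sigma^2 t / 2); so E[X_t] = x_0 * exp((mu - sigma^2/2) t) * exp(sigma^2 t / 2) = x_0 * exp(mu t) = 5*exp(t/4)/3.
Var(X_t) = E[X_t^2] - (E[X_t])^2 = x_0^2 * exp(2 mu t) * (exp(sigma^2 t) - 1) = 25*(exp(t) - 1)*exp(t/2)/9.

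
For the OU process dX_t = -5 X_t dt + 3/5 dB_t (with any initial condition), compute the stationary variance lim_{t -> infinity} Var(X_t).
lim Var(X_t) = 9/250

The OU SDE dX = -theta X dt + sigma dB admits the integrating factor exp(theta t): d(exp(theta t) X_t) = sigma exp(theta t) dB_t. Integrating from 0 to t gives X_t = x_0 * exp(-theta t) + sigma * int_0^t exp(-theta (t-s)) dB_s for any initial x_0. The Itô integral has variance (by the Itô isometry) sigma^2 * int_0^t exp(-2 theta (t - s)) ds = sigma^2 * (1 - exp(-2 theta t)) / (2 theta), independent of x_0.
With theta = 5, sigma = 3/5:
  Var(X_t) = (3/5)^2 * (1 - exp(-2*5 t)) / (2 * 5) = 9/250 - 9*exp(-10*t)/250.
As t -> infinity, exp(-2*5 t) -> 0, so the stationary variance is sigma^2 / (2 theta) = 9/250.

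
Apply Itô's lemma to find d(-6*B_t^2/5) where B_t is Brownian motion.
d(-6*B_t^2/5) = (-6/5) dt + (-12*B_t/5) dB_t

Itô's formula for f(B_t) gives d f(B_t) = f'(B_t) dB_t + (1/2) f''(B_t) dt. Compute derivatives of f(x) = -6*x^2/5:
  f'(x)  = -12*x/5
  f''(x) = -12/5
Substitute x = B_t and multiply the f'' term by 1/2:
  drift     = (1/2) * (-12/5) evaluated at B_t = -6/5
  diffusion = (-12*x/5) evaluated at B_t = -12*B_t/5
Therefore d(-6*B_t^2/5) = (-6/5) dt + (-12*B_t/5) dB_t.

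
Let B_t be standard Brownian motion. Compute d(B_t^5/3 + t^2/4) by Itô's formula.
d(B_t^5/3 + t^2/4) = (10*B_t^3/3 + t/2) dt + (5*B_t^4/3) dB_t

Itô's formula for f(t, x): d f(t, B_t) = (f_t + (1/2) f_xx) dt + f_x dB_t. Compute partials of f(t, x) = t^2/4 + x^5/3:
  f_t(t,x)  = t/2
  f_x(t,x)  = 5*x^4/3
  f_xx(t,x) = 20*x^3/3
Assemble drift = f_t + (1/2) f_xx = t/2 + 10*x^3/3 and diffusion = f_x = 5*x^4/3. Substituting x = B_t:
  d(B_t^5/3 + t^2/4) = (10*B_t^3/3 + t/2) dt + (5*B_t^4/3) dB_t.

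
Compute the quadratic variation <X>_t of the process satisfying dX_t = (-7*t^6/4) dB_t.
<X>_t = 49*t^13/208

For an Itô process dX_t = a(t) dt + b(t) dB_t, the quadratic variation is <X>_t = int_0^t b(s)^2 ds (the drift term does not contribute). Here b(s) = -7*s^6/4, so
  b(s)^2 = 49*s^12/16.
Integrating from 0 to t:
  <X>_t = int_0^t (49*s^12/16) ds = 49*t^13/208.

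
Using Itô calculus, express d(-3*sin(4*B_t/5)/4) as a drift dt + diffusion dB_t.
d(-3*sin(4*B_t/5)/4) = (6*sin(4*B_t/5)/25) dt + (-3*cos(4*B_t/5)/5) dB_t

Itô's formula for f(B_t) gives d f(B_t) = f'(B_t) dB_t + (1/2) f''(B_t) dt. Compute derivatives of f(x) = -3*sin(4*x/5)/4:
  f'(x)  = -3*cos(4*x/5)/5
  f''(x) = 12*sin(4*x/5)/25
Substitute x = B_t and multiply the f'' term by 1/2:
  drift     = (1/2) * (12*sin(4*x/5)/25) evaluated at B_t = 6*sin(4*B_t/5)/25
  diffusion = (-3*cos(4*x/5)/5) evaluated at B_t = -3*cos(4*B_t/5)/5
Therefore d(-3*sin(4*B_t/5)/4) = (6*sin(4*B_t/5)/25) dt + (-3*cos(4*B_t/5)/5) dB_t.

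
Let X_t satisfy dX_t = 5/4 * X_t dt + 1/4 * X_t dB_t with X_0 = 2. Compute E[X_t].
E[X_t] = 2*exp(5*t/4)

For GBM dX = mu X dt + sigma X dB with X_0 = x_0, apply Itô to Y = log X: dY = (mu - sigma^2/2) dt + sigma dB, so Y_t = log(x_0) + (mu - sigma^2/2) t + sigma B_t and hence X_t = x_0 * exp((mu - sigma^2/2) t + sigma B_t).
With mu = 5/4, sigma = 1/4, x_0 = 2, this gives:
  X_t = 2 * exp((39/32) * t + (1/4) * B_t).
Since sigma*B_t ~ Normal(0, sigma^2 t), E[exp(sigma*B_t)] = exp(sigma^2 t / 2); so E[X_t] = x_0 * exp((mu - sigma^2/2) t) * exp(sigma^2 t / 2) = x_0 * exp(mu t) = 2*exp(5*t/4).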